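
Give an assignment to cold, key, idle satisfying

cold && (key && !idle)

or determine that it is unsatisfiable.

cold = True, key = True, idle = False

  key && !idle = True
    !idle = True
Both conjuncts True, so the formula holds.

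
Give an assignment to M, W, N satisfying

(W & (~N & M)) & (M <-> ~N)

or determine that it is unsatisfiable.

M: True; W: True; N: False

  W & (~N & M) = True
    ~N & M = True
      ~N = True
  M <-> ~N = True
    ~N = True
Both conjuncts True, so the formula holds.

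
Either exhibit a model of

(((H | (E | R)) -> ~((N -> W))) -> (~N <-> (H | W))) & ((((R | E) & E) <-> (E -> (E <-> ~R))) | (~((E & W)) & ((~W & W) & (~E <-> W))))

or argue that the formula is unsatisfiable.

E = True; H = False; W = True; R = False; N = False

  ((H | (E | R)) -> ~((N -> W))) -> (~N <-> (H | W)) = True
    (H | (E | R)) -> ~((N -> W)) = False
      H | (E | R) = True
        E | R = True
      ~((N -> W)) = False
        N -> W = True
    ~N <-> (H | W) = True
      ~N = True
      H | W = True
  (((R | E) & E) <-> (E -> (E <-> ~R))) | (~((E & W)) & ((~W & W) & (~E <-> W))) = True
    ((R | E) & E) <-> (E -> (E <-> ~R)) = True
      (R | E) & E = True
        R | E = True
      E -> (E <-> ~R) = True
        E <-> ~R = True
          ~R = True
    ~((E & W)) & ((~W & W) & (~E <-> W)) = False
      ~((E & W)) = False
        E & W = True
      (~W & W) & (~E <-> W) = False
        ~W & W = False
          ~W = False
        ~E <-> W = False
          ~E = False
Both conjuncts True, so the formula holds.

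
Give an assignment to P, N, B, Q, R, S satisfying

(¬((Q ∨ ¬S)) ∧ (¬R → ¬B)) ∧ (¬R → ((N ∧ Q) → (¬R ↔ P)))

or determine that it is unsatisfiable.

P=T, N=T, B=T, Q=F, R=T, S=T

  ¬((Q ∨ ¬S)) ∧ (¬R → ¬B) = True
    ¬((Q ∨ ¬S)) = True
      Q ∨ ¬S = False
        ¬S = False
    ¬R → ¬B = True
      ¬R = False
      ¬B = False
  ¬R → ((N ∧ Q) → (¬R ↔ P)) = True
    ¬R = False
    (N ∧ Q) → (¬R ↔ P) = True
      N ∧ Q = False
      ¬R ↔ P = False
        ¬R = False
Both conjuncts True, so the formula holds.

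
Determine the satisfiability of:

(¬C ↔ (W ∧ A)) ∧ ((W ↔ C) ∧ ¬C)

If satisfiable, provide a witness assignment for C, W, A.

Case C = True: the conjunct ¬C is False.
Case C = False: the formula simplifies to (W ∧ A) ∧ ¬W.
  W = True: the conjunct ¬W is False.
  W = False: the conjunct W is False.
Both cases fail — unsatisfiable.

UNSATISFIABLE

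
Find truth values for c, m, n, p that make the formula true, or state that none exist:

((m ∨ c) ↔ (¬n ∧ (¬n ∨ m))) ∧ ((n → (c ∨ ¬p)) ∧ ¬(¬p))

c=F, m=T, n=F, p=T

  (m ∨ c) ↔ (¬n ∧ (¬n ∨ m)) = True
    m ∨ c = True
    ¬n ∧ (¬n ∨ m) = True
      ¬n = True
      ¬n ∨ m = True
        ¬n = True
  (n → (c ∨ ¬p)) ∧ ¬(¬p) = True
    n → (c ∨ ¬p) = True
      c ∨ ¬p = False
        ¬p = False
    ¬(¬p) = True
      ¬p = False
Both conjuncts True, so the formula holds.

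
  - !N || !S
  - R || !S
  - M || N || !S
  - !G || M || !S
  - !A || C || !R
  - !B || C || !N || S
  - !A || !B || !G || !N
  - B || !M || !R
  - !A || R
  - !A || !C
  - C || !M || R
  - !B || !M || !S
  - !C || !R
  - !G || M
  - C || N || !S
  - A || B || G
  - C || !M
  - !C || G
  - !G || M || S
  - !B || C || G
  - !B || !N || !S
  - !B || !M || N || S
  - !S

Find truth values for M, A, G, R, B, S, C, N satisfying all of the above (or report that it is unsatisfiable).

Unit clause (!S) forces S = False.
Set M = True.
  then (C || !M) forces C = True.
  then (!C || G) forces G = True.
  then (!A || !C) forces A = False.
  then (!C || !R) forces R = False.
Set B = True.
  then (!B || !M || N || S) forces N = True.
All clauses satisfied.

M=T, A=F, G=T, R=F, B=T, S=F, C=T, N=T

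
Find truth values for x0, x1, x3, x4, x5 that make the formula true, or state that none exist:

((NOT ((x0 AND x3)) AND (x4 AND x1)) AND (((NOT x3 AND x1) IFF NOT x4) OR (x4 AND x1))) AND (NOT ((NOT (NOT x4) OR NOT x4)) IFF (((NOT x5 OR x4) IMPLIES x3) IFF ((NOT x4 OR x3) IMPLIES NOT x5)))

x0 = False, x1 = True, x3 = False, x4 = True, x5 = False

  (NOT ((x0 AND x3)) AND (x4 AND x1)) AND (((NOT x3 AND x1) IFF NOT x4) OR (x4 AND x1)) = True
    NOT ((x0 AND x3)) AND (x4 AND x1) = True
      NOT ((x0 AND x3)) = True
        x0 AND x3 = False
      x4 AND x1 = True
    ((NOT x3 AND x1) IFF NOT x4) OR (x4 AND x1) = True
      (NOT x3 AND x1) IFF NOT x4 = False
        NOT x3 AND x1 = True
          NOT x3 = True
        NOT x4 = False
      x4 AND x1 = True
  NOT ((NOT (NOT x4) OR NOT x4)) IFF (((NOT x5 OR x4) IMPLIES x3) IFF ((NOT x4 OR x3) IMPLIES NOT x5)) = True
    NOT ((NOT (NOT x4) OR NOT x4)) = False
      NOT (NOT x4) OR NOT x4 = True
        NOT (NOT x4) = True
          NOT x4 = False
        NOT x4 = False
    ((NOT x5 OR x4) IMPLIES x3) IFF ((NOT x4 OR x3) IMPLIES NOT x5) = False
      (NOT x5 OR x4) IMPLIES x3 = False
        NOT x5 OR x4 = True
          NOT x5 = True
      (NOT x4 OR x3) IMPLIES NOT x5 = True
        NOT x4 OR x3 = False
          NOT x4 = False
        NOT x5 = True
Both conjuncts True, so the formula holds.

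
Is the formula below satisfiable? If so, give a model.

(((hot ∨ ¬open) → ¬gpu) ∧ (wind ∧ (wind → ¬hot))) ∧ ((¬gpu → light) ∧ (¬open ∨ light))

gpu=F, light=T, hot=F, wind=T, open=T

  ((hot ∨ ¬open) → ¬gpu) ∧ (wind ∧ (wind → ¬hot)) = True
    (hot ∨ ¬open) → ¬gpu = True
      hot ∨ ¬open = False
        ¬open = False
      ¬gpu = True
    wind ∧ (wind → ¬hot) = True
      wind → ¬hot = True
        ¬hot = True
  (¬gpu → light) ∧ (¬open ∨ light) = True
    ¬gpu → light = True
      ¬gpu = True
    ¬open ∨ light = True
      ¬open = False
Both conjuncts True, so the formula holds.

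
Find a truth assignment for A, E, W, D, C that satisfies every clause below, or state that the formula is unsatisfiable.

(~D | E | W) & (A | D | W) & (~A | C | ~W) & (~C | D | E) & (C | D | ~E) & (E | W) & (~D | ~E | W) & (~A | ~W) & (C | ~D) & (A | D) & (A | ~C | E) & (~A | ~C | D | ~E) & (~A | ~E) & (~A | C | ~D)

A = False, E = True, W = True, D = True, C = True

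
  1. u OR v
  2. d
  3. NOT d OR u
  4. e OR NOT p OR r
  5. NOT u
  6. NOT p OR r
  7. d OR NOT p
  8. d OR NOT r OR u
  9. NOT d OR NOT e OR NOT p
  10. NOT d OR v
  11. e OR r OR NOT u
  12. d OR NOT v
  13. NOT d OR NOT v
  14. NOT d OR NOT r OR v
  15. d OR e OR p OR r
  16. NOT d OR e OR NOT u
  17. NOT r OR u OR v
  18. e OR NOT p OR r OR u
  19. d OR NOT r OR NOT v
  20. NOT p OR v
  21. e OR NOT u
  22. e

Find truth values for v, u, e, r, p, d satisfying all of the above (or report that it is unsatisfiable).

Case d = True:
  (NOT d OR u) forces u = True.
  Clause (NOT u) is falsified — contradiction.
Case d = False:
  Clause (d) is falsified — contradiction.
Both cases fail, so the formula is unsatisfiable.

UNSATISFIABLE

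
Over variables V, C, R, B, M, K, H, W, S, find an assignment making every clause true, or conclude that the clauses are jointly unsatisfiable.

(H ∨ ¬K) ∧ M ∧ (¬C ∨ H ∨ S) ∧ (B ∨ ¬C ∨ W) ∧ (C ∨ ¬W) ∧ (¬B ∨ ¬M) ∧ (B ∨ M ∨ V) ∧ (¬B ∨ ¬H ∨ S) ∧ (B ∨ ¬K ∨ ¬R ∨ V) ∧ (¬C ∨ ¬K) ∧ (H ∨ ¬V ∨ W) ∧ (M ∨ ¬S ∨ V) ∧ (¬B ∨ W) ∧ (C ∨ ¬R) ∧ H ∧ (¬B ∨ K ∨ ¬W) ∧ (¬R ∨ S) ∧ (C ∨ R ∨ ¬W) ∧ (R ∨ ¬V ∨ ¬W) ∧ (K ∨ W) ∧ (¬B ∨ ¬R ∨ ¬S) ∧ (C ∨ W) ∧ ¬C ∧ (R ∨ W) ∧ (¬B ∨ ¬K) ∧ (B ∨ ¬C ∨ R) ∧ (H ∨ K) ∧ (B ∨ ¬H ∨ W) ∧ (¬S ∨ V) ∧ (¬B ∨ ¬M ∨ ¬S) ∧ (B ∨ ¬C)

UNSATISFIABLE

Case C = True:
  Clause (¬C) is falsified — contradiction.
Case C = False:
  (M) forces M = True.
  (C ∨ ¬W) forces W = False.
  Clause (C ∨ W) is falsified — contradiction.
Both cases fail, so the formula is unsatisfiable.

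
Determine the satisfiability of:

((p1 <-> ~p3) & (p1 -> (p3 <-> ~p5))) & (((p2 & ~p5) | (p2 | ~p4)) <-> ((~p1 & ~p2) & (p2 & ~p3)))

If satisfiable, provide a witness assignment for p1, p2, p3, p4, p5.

p1: True, p2: False, p3: False, p4: True, p5: True

  (p1 <-> ~p3) & (p1 -> (p3 <-> ~p5)) = True
    p1 <-> ~p3 = True
      ~p3 = True
    p1 -> (p3 <-> ~p5) = True
      p3 <-> ~p5 = True
        ~p5 = False
  ((p2 & ~p5) | (p2 | ~p4)) <-> ((~p1 & ~p2) & (p2 & ~p3)) = True
    (p2 & ~p5) | (p2 | ~p4) = False
      p2 & ~p5 = False
        ~p5 = False
      p2 | ~p4 = False
        ~p4 = False
    (~p1 & ~p2) & (p2 & ~p3) = False
      ~p1 & ~p2 = False
        ~p1 = False
        ~p2 = True
      p2 & ~p3 = False
        ~p3 = True
Both conjuncts True, so the formula holds.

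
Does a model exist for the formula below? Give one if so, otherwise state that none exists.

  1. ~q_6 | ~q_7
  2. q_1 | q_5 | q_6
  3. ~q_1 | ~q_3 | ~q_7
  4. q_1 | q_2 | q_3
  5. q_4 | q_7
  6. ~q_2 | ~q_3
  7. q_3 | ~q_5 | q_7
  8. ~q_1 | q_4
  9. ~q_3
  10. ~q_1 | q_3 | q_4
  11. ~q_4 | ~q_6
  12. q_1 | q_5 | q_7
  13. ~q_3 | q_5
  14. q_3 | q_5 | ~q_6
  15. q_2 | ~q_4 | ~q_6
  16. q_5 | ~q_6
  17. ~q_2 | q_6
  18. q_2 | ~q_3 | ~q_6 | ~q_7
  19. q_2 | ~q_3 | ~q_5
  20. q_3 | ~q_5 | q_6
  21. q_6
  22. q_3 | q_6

The formula is unsatisfiable.

Case q_6 = True:
  (~q_6 | ~q_7) forces q_7 = False.
  (q_4 | q_7) forces q_4 = True.
  Clause (~q_4 | ~q_6) is falsified — contradiction.
Case q_6 = False:
  Clause (q_6) is falsified — contradiction.
Both cases fail, so the formula is unsatisfiable.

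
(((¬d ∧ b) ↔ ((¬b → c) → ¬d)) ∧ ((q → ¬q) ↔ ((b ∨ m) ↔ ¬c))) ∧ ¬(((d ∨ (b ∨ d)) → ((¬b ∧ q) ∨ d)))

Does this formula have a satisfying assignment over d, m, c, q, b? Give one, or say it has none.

d: False, m: False, c: True, q: True, b: True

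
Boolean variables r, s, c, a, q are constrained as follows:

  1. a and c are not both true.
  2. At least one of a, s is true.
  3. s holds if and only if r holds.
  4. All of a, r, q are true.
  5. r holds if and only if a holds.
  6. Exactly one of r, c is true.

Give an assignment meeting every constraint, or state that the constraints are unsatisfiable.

r = True, s = True, c = False, a = True, q = True

  (1) a=T, c=F — not both ✓
  (2) {a, s}: 2 true — at least one ✓
  (3) s=T, r=T — same ✓
  (4) {a, r, q}: all 3 true ✓
  (5) r=T, a=T — same ✓
  (6) {r, c}: 1 true — exactly one ✓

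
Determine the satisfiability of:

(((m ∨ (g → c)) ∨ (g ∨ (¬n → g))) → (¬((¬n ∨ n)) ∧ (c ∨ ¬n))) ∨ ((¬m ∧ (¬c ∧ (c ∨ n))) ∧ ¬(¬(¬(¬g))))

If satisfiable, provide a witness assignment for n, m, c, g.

n = True; m = False; c = False; g = True

  (((m ∨ (g → c)) ∨ (g ∨ (¬n → g))) → (¬((¬n ∨ n)) ∧ (c ∨ ¬n))) ∨ ((¬m ∧ (¬c ∧ (c ∨ n))) ∧ ¬(¬(¬(¬g)))) = True
    ((m ∨ (g → c)) ∨ (g ∨ (¬n → g))) → (¬((¬n ∨ n)) ∧ (c ∨ ¬n)) = False
      (m ∨ (g → c)) ∨ (g ∨ (¬n → g)) = True
        m ∨ (g → c) = False
          g → c = False
        g ∨ (¬n → g) = True
          ¬n → g = True
            ¬n = False
      ¬((¬n ∨ n)) ∧ (c ∨ ¬n) = False
        ¬((¬n ∨ n)) = False
          ¬n ∨ n = True
            ¬n = False
        c ∨ ¬n = False
          ¬n = False
    (¬m ∧ (¬c ∧ (c ∨ n))) ∧ ¬(¬(¬(¬g))) = True
      ¬m ∧ (¬c ∧ (c ∨ n)) = True
        ¬m = True
        ¬c ∧ (c ∨ n) = True
          ¬c = True
          c ∨ n = True
      ¬(¬(¬(¬g))) = True
        ¬(¬(¬g)) = False
          ¬(¬g) = True
            ¬g = False
The formula evaluates to True.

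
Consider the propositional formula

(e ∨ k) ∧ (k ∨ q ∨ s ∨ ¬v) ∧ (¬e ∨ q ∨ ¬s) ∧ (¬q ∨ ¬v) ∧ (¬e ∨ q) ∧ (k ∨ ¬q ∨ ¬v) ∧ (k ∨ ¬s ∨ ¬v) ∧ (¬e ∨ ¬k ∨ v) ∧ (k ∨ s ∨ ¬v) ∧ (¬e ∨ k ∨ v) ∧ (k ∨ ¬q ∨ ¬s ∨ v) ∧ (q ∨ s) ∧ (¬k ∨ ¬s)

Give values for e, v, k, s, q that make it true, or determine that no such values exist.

Set e = False.
  then (e ∨ k) forces k = True.
  then (¬k ∨ ¬s) forces s = False.
  then (q ∨ s) forces q = True.
  then (¬q ∨ ¬v) forces v = False.
All clauses satisfied.

e = False; v = False; k = True; s = False; q = True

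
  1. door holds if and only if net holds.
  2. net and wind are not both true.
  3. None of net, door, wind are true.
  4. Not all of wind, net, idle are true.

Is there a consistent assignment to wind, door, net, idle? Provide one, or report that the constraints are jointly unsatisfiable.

wind=F, door=F, net=F, idle=T

  (1) door=F, net=F — same ✓
  (2) net=F, wind=F — not both ✓
  (3) {net, door, wind}: 0 true — none ✓
  (4) {wind, net, idle}: 1/3 true — not all ✓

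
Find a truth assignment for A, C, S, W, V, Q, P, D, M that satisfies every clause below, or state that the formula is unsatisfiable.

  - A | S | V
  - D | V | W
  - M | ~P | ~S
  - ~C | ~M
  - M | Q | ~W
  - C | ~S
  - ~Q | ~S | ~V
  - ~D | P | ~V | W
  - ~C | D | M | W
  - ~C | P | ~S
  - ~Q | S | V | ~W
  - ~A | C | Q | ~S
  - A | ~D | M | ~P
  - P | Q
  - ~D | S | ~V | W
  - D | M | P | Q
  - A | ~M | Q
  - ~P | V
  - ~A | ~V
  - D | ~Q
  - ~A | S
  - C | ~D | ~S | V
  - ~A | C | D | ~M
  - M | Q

Set A = False.
Set C = True.
  then (~C | ~M) forces M = False.
  then (M | Q) forces Q = True.
  then (D | ~Q) forces D = True.
  then (A | ~D | M | ~P) forces P = False.
  then (~C | P | ~S) forces S = False.
  then (A | S | V) forces V = True.
  then (~D | P | ~V | W) forces W = True.
All clauses satisfied.

A = False, C = True, S = False, W = True, V = True, Q = True, P = False, D = True, M = False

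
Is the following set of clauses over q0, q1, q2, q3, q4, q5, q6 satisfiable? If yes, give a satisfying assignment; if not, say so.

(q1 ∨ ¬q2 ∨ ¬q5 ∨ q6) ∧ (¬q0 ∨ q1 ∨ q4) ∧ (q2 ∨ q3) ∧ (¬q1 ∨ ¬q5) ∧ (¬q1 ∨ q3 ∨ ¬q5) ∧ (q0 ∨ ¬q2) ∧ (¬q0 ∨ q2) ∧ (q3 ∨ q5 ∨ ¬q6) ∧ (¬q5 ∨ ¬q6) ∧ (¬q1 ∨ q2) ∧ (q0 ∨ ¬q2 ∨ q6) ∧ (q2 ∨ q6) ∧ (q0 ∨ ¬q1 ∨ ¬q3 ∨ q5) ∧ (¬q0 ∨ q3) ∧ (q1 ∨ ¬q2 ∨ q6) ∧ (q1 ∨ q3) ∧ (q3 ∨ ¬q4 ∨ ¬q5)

Set q0 = True.
  then (¬q0 ∨ q2) forces q2 = True.
  then (¬q0 ∨ q3) forces q3 = True.
Set q1 = True.
  then (¬q1 ∨ ¬q5) forces q5 = False.
Set q4 = False.
Set q6 = True.
All clauses satisfied.

q0 = True, q1 = True, q2 = True, q3 = True, q4 = False, q5 = False, q6 = True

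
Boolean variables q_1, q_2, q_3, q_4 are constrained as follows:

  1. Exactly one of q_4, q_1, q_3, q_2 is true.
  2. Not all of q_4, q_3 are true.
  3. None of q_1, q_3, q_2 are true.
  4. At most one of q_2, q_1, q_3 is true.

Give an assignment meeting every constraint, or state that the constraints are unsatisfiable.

q_1 = False; q_2 = False; q_3 = False; q_4 = True

  (1) {q_4, q_1, q_3, q_2}: 1 true — exactly one ✓
  (2) {q_4, q_3}: 1/2 true — not all ✓
  (3) {q_1, q_3, q_2}: 0 true — none ✓
  (4) {q_2, q_1, q_3}: 0 true — at most one ✓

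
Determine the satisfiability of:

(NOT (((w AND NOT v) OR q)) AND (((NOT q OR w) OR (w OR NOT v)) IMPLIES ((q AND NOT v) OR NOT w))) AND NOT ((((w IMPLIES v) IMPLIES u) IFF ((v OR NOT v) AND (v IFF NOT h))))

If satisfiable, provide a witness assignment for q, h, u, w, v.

q: False, h: True, u: False, w: False, v: False

  NOT (((w AND NOT v) OR q)) AND (((NOT q OR w) OR (w OR NOT v)) IMPLIES ((q AND NOT v) OR NOT w)) = True
    NOT (((w AND NOT v) OR q)) = True
      (w AND NOT v) OR q = False
        w AND NOT v = False
          NOT v = True
    ((NOT q OR w) OR (w OR NOT v)) IMPLIES ((q AND NOT v) OR NOT w) = True
      (NOT q OR w) OR (w OR NOT v) = True
        NOT q OR w = True
          NOT q = True
        w OR NOT v = True
          NOT v = True
      (q AND NOT v) OR NOT w = True
        q AND NOT v = False
          NOT v = True
        NOT w = True
  NOT ((((w IMPLIES v) IMPLIES u) IFF ((v OR NOT v) AND (v IFF NOT h)))) = True
    ((w IMPLIES v) IMPLIES u) IFF ((v OR NOT v) AND (v IFF NOT h)) = False
      (w IMPLIES v) IMPLIES u = False
        w IMPLIES v = True
      (v OR NOT v) AND (v IFF NOT h) = True
        v OR NOT v = True
          NOT v = True
        v IFF NOT h = True
          NOT h = False
Both conjuncts True, so the formula holds.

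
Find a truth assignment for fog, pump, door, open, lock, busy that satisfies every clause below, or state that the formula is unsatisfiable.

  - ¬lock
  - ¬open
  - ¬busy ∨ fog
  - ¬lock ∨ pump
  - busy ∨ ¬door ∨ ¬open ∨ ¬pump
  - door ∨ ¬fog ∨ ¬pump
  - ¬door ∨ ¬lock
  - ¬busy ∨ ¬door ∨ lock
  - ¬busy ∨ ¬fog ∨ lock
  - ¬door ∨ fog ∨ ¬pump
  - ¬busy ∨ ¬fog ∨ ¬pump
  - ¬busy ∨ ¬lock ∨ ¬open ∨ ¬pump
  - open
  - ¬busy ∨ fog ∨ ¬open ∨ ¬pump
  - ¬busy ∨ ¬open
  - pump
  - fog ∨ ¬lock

Case open = True:
  Clause (¬open) is falsified — contradiction.
Case open = False:
  Clause (open) is falsified — contradiction.
Both cases fail, so the formula is unsatisfiable.

UNSATISFIABLE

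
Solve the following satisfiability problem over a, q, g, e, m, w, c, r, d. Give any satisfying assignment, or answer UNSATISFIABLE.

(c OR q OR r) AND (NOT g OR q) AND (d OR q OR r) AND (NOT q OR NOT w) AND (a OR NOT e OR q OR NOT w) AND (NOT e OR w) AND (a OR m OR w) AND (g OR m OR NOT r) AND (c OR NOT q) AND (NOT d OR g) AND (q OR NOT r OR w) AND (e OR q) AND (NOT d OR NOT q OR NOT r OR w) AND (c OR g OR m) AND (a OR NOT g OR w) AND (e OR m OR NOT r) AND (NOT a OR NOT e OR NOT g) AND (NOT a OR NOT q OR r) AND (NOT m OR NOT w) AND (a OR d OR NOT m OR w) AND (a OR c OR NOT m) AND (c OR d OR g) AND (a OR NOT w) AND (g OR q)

Set a = True.
Try q = False:
  (NOT g OR q) forces g = False.
  clause (g OR q) is falsified — backtrack.
So q = True.
  then (NOT q OR NOT w) forces w = False.
  then (NOT e OR w) forces e = False.
  then (c OR NOT q) forces c = True.
  then (NOT a OR NOT q OR r) forces r = True.
  then (NOT d OR NOT q OR NOT r OR w) forces d = False.
  then (e OR m OR NOT r) forces m = True.
Set g = False.
All clauses satisfied.

a: True, q: True, g: False, e: False, m: True, w: False, c: True, r: True, d: False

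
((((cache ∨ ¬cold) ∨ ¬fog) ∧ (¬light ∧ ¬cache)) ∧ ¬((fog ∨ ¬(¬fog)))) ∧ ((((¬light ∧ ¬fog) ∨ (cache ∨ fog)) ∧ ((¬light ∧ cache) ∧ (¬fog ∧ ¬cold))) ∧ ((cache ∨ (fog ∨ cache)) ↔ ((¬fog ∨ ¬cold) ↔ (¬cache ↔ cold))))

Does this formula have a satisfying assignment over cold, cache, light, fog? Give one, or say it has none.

Case cache = True: the conjunct ¬cache is False.
Case cache = False: the conjunct cache is False.
Both cases fail — unsatisfiable.

Unsatisfiable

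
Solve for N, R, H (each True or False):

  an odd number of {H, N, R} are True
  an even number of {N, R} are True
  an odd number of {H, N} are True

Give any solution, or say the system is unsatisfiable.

N = False, R = False, H = True

{H, N, R}: 1 true → odd ✓
{N, R}: 0 true → even ✓
{H, N}: 1 true → odd ✓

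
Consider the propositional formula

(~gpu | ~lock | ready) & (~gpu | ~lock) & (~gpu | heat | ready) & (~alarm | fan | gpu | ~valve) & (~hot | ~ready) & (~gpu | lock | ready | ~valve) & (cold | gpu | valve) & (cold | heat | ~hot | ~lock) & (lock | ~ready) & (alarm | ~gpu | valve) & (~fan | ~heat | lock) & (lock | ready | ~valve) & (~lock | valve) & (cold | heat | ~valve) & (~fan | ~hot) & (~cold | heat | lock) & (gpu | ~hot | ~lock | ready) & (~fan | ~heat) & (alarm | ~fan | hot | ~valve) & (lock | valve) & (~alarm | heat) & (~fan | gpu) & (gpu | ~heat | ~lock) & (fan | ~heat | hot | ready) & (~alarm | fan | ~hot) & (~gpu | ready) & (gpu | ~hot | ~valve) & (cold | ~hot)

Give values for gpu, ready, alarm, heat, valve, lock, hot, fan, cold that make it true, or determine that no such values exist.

gpu=F, ready=F, alarm=F, heat=F, valve=T, lock=T, hot=F, fan=F, cold=T

Try gpu = True:
  (~gpu | ~lock) forces lock = False.
  (lock | ~ready) forces ready = False.
  clause (~gpu | ready) is falsified — backtrack.
So gpu = False.
  then (~fan | gpu) forces fan = False.
Set ready = False.
Try alarm = True:
  (~alarm | fan | gpu | ~valve) forces valve = False.
  (cold | gpu | valve) forces cold = True.
  (~lock | valve) forces lock = False.
  clause (lock | valve) is falsified — backtrack.
So alarm = False.
Set heat = False.
Set valve = True.
  then (lock | ready | ~valve) forces lock = True.
  then (cold | heat | ~valve) forces cold = True.
  then (gpu | ~hot | ~lock | ready) forces hot = False.
All clauses satisfied.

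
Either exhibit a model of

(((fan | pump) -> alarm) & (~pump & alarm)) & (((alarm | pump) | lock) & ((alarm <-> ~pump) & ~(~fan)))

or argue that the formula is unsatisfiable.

alarm = True, fan = True, pump = False, lock = True

  ((fan | pump) -> alarm) & (~pump & alarm) = True
    (fan | pump) -> alarm = True
      fan | pump = True
    ~pump & alarm = True
      ~pump = True
  ((alarm | pump) | lock) & ((alarm <-> ~pump) & ~(~fan)) = True
    (alarm | pump) | lock = True
      alarm | pump = True
    (alarm <-> ~pump) & ~(~fan) = True
      alarm <-> ~pump = True
        ~pump = True
      ~(~fan) = True
        ~fan = False
Both conjuncts True, so the formula holds.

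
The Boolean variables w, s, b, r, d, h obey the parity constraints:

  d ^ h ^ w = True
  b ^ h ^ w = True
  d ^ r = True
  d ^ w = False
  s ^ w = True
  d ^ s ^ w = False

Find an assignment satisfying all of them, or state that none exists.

w: True, s: False, b: True, r: False, d: True, h: True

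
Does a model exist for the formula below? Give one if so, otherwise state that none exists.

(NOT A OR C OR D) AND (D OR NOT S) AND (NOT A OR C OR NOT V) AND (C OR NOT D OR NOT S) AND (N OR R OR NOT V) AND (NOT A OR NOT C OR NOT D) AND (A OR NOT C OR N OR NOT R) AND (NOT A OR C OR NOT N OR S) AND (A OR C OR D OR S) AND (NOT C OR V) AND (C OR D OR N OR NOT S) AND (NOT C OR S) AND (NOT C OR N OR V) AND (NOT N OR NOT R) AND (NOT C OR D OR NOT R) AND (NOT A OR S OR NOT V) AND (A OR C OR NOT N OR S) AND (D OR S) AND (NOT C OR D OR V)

N: False, D: True, R: True, S: False, V: True, A: False, C: False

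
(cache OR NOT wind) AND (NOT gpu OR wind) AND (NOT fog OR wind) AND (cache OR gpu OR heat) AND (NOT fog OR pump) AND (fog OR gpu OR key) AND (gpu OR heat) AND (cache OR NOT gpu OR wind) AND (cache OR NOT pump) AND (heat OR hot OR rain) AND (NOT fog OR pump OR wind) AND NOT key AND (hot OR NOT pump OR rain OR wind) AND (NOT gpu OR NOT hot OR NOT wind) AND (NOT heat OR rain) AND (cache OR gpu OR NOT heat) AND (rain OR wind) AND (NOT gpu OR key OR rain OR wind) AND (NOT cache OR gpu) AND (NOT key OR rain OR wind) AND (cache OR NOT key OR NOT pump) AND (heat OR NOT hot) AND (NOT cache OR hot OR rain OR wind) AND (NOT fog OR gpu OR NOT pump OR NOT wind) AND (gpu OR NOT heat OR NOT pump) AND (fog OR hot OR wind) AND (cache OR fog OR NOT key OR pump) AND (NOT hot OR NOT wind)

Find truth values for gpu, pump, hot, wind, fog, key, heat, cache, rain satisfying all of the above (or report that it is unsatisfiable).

Unit clause (NOT key) forces key = False.
Set gpu = True.
  then (NOT gpu OR wind) forces wind = True.
  then (NOT gpu OR NOT hot OR NOT wind) forces hot = False.
  then (cache OR NOT wind) forces cache = True.
Set pump = True.
Set fog = False.
Set heat = False.
  then (heat OR hot OR rain) forces rain = True.
All clauses satisfied.

gpu = True, pump = True, hot = False, wind = True, fog = False, key = False, heat = False, cache = True, rain = True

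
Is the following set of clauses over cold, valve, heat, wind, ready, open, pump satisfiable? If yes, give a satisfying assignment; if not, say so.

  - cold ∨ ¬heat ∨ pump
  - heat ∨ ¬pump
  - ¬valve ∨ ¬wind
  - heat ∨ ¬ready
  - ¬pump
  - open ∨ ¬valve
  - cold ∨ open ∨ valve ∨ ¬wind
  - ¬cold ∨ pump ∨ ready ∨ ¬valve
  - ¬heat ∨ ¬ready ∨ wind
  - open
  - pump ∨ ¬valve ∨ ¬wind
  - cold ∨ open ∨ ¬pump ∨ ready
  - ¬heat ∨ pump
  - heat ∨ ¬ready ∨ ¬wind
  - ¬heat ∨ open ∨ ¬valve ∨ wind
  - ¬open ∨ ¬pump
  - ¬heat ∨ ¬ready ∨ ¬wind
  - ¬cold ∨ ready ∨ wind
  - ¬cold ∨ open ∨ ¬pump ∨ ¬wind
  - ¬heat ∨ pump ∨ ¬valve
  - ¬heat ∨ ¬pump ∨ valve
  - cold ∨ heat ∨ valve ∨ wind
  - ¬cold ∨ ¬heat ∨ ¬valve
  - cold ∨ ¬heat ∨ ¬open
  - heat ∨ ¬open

UNSATISFIABLE

Case open = True:
  (¬pump) forces pump = False.
  (¬heat ∨ pump) forces heat = False.
  Clause (heat ∨ ¬open) is falsified — contradiction.
Case open = False:
  Clause (open) is falsified — contradiction.
Both cases fail, so the formula is unsatisfiable.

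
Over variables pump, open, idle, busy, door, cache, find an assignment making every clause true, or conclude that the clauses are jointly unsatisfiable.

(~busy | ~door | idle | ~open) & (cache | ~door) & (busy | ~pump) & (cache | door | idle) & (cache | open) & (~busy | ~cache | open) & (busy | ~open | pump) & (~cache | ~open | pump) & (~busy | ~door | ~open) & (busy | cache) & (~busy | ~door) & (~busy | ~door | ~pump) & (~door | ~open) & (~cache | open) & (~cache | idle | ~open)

Set pump = False.
Set open = True.
  then (busy | ~open | pump) forces busy = True.
  then (~cache | ~open | pump) forces cache = False.
  then (~busy | ~door | ~open) forces door = False.
  then (cache | door | idle) forces idle = True.
All clauses satisfied.

pump: False, open: True, idle: True, busy: True, door: False, cache: False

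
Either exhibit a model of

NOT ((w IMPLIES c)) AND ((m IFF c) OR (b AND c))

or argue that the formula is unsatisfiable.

m = False, c = False, b = True, w = True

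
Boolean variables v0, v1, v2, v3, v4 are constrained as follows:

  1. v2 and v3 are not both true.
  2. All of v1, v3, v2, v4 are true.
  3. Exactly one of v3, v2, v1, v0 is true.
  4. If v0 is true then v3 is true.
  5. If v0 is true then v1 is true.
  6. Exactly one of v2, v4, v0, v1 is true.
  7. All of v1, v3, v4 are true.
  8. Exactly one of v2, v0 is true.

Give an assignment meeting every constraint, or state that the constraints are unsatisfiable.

Case v1 = True:
  (2) forces v3 = True.
  Constraint (3) is violated (v3=T, v1=T) — contradiction.
Case v1 = False:
  Constraint (2) is violated (v1=F) — contradiction.
Both cases fail — unsatisfiable.

UNSATISFIABLE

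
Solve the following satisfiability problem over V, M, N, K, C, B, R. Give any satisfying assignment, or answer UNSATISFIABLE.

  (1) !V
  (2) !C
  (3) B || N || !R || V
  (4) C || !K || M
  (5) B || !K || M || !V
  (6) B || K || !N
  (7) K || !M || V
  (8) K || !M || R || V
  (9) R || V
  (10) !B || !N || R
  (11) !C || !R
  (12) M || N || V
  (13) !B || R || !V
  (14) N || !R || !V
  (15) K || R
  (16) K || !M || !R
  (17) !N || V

Unit clause (!V) forces V = False.
Unit clause (!C) forces C = False.
In (R || V) only R is left, so R = True.
In (!N || V) only !N is left, so N = False.
In (B || N || !R || V) only B is left, so B = True.
In (M || N || V) only M is left, so M = True.
In (K || !M || !R) only K is left, so K = True.
All clauses satisfied.

V=F; M=T; N=F; K=T; C=F; B=T; R=T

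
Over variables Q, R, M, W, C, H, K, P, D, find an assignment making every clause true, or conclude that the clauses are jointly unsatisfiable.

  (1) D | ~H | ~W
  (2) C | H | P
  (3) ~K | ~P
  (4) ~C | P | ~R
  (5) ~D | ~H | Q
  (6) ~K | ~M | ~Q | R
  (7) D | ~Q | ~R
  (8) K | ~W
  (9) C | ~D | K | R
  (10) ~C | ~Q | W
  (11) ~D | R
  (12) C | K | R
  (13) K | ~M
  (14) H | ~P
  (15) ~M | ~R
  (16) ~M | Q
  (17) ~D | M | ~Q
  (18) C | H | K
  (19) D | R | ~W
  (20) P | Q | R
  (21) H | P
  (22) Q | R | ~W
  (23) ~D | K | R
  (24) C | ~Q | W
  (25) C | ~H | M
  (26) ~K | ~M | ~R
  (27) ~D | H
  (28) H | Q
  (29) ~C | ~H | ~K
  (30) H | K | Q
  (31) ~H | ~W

Set Q = False.
  then (~M | Q) forces M = False.
  then (H | Q) forces H = True.
  then (~H | ~W) forces W = False.
  then (~D | ~H | Q) forces D = False.
  then (C | ~H | M) forces C = True.
  then (~C | ~H | ~K) forces K = False.
Set R = True.
  then (~C | P | ~R) forces P = True.
All clauses satisfied.

Q=F, R=T, M=F, W=F, C=T, H=T, K=F, P=T, D=F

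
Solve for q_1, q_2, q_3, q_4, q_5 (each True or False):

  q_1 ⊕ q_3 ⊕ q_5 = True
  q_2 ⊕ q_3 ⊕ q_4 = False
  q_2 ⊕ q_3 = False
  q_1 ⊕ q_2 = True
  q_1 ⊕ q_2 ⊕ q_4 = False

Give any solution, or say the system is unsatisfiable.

Adding constraints 2, 3, 4, 5 mod 2: every variable appears an even number of times on the left, so the left side is 0.
But the right sides sum to 1 (mod 2). 0 ≠ 1 — the system is inconsistent.

Unsatisfiable — no assignment works.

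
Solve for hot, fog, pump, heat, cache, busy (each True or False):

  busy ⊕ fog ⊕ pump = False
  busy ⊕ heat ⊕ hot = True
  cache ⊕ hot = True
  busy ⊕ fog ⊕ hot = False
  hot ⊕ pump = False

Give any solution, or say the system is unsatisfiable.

hot = False, fog = True, pump = False, heat = False, cache = True, busy = True

busy ⊕ fog ⊕ pump = T ⊕ T ⊕ F = False ✓
busy ⊕ heat ⊕ hot = T ⊕ F ⊕ F = True ✓
cache ⊕ hot = T ⊕ F = True ✓
busy ⊕ fog ⊕ hot = T ⊕ T ⊕ F = False ✓
hot ⊕ pump = F ⊕ F = False ✓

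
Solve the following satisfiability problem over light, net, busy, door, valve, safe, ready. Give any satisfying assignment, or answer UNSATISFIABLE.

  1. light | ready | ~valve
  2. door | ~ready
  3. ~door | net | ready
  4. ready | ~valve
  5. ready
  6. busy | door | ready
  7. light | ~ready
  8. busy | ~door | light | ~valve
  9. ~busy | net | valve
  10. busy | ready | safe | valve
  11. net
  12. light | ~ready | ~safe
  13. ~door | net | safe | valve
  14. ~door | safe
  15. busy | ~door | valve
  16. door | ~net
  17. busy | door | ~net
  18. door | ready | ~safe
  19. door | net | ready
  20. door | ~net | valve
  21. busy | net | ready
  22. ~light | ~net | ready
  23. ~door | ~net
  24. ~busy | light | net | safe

No satisfying assignment exists.

Case net = True:
  (ready) forces ready = True.
  (door | ~ready) forces door = True.
  Clause (~door | ~net) is falsified — contradiction.
Case net = False:
  Clause (net) is falsified — contradiction.
Both cases fail, so the formula is unsatisfiable.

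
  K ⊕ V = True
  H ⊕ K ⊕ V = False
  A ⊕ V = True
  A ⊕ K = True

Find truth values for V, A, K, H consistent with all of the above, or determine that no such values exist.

UNSATISFIABLE

Adding constraints 1, 3, 4 mod 2: every variable appears an even number of times on the left, so the left side is 0.
But the right sides sum to 1 (mod 2). 0 ≠ 1 — the system is inconsistent.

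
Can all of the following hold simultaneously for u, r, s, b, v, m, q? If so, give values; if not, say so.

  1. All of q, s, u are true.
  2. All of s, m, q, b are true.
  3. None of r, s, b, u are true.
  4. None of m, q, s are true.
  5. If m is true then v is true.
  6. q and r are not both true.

The formula is unsatisfiable.

Case u = True:
  Constraint (3) is violated (u=T) — contradiction.
Case u = False:
  Constraint (1) is violated (u=F) — contradiction.
Both cases fail — unsatisfiable.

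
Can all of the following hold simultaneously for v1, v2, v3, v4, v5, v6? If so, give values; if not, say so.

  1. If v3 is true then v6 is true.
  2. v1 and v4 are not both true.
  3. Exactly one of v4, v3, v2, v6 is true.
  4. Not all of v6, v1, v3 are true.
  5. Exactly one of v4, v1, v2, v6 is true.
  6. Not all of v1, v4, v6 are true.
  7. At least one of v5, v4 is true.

v1: False; v2: False; v3: False; v4: True; v5: False; v6: False

  (1) v3=F ⇒ v6: vacuous ✓
  (2) v1=F, v4=T — not both ✓
  (3) {v4, v3, v2, v6}: 1 true — exactly one ✓
  (4) {v6, v1, v3}: 0/3 true — not all ✓
  (5) {v4, v1, v2, v6}: 1 true — exactly one ✓
  (6) {v1, v4, v6}: 1/3 true — not all ✓
  (7) {v5, v4}: 1 true — at least one ✓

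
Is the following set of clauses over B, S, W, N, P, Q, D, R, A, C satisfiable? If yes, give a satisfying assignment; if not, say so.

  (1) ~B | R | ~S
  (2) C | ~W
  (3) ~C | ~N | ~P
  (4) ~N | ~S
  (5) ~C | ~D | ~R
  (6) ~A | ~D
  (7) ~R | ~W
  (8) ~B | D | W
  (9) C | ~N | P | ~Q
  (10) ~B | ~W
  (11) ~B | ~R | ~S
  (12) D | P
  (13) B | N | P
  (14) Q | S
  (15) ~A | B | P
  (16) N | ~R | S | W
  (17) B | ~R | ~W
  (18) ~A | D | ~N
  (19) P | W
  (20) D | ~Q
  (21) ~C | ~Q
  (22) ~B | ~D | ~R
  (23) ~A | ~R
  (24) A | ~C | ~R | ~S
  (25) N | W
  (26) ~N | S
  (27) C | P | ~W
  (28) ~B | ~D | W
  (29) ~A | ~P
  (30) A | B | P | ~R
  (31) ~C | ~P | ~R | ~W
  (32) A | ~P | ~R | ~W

B = False, S = True, W = True, N = False, P = True, Q = False, D = True, R = False, A = False, C = True

Set B = False.
Set S = True.
  then (~N | ~S) forces N = False.
  then (B | N | P) forces P = True.
  then (N | W) forces W = True.
  then (~A | ~P) forces A = False.
  then (A | ~P | ~R | ~W) forces R = False.
  then (C | ~W) forces C = True.
  then (~C | ~Q) forces Q = False.
Set D = True.
All clauses satisfied.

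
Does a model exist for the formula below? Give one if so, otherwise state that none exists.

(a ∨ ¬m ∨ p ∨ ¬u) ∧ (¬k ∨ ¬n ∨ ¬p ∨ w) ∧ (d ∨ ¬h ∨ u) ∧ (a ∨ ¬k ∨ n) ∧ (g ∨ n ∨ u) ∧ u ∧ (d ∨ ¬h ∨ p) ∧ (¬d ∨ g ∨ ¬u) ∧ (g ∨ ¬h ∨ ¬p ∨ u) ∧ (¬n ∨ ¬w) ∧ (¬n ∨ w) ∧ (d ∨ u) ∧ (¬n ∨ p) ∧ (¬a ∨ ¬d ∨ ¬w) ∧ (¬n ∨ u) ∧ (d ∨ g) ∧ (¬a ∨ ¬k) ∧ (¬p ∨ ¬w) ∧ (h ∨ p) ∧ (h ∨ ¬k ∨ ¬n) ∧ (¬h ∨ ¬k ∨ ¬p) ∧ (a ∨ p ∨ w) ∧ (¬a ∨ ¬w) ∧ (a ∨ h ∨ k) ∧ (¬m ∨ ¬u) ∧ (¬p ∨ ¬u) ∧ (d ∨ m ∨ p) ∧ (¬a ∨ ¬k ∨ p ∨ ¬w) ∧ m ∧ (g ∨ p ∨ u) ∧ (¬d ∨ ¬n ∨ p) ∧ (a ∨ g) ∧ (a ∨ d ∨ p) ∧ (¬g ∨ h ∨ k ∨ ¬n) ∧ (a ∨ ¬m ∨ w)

No satisfying assignment exists.

Case u = True:
  (¬m ∨ ¬u) forces m = False.
  Clause (m) is falsified — contradiction.
Case u = False:
  Clause (u) is falsified — contradiction.
Both cases fail, so the formula is unsatisfiable.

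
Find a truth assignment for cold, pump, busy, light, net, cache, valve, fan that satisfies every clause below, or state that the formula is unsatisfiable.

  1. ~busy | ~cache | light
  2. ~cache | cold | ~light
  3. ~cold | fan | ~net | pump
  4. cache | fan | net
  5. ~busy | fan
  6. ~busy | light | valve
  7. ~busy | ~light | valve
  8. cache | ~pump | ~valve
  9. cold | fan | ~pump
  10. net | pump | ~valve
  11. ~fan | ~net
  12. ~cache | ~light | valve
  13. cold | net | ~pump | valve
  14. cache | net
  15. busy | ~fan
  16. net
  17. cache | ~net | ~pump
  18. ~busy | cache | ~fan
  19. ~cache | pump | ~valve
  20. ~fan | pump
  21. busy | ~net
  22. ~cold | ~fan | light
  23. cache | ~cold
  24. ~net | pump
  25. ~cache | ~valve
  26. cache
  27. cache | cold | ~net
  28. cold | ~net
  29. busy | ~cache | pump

The formula is unsatisfiable.

Case net = True:
  (~fan | ~net) forces fan = False.
  (~busy | fan) forces busy = False.
  Clause (busy | ~net) is falsified — contradiction.
Case net = False:
  Clause (net) is falsified — contradiction.
Both cases fail, so the formula is unsatisfiable.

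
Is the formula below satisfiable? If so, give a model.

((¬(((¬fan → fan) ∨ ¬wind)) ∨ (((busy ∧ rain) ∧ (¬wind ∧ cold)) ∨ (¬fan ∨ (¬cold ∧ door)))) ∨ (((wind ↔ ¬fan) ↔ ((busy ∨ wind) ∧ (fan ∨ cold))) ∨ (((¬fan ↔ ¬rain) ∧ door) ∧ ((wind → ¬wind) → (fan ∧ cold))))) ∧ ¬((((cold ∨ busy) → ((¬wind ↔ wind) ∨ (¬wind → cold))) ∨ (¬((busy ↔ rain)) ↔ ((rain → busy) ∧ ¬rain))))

The conjunct ¬((((cold ∨ busy) → ((¬wind ↔ wind) ∨ (¬wind → cold))) ∨ (¬((busy ↔ rain)) ↔ ((rain → busy) ∧ ¬rain)))) is unsatisfiable on its own:
  wind = True: this becomes ¬((True ∨ (¬((busy ↔ rain)) ↔ ((rain → busy) ∧ ¬rain)))) = False.
  wind = False: simplifies to ¬((((cold ∨ busy) → cold) ∨ (¬((busy ↔ rain)) ↔ ((rain → busy) ∧ ¬rain)))).
    cold = True: this becomes ¬((True ∨ (¬((busy ↔ rain)) ↔ ((rain → busy) ∧ ¬rain)))) = False.
    cold = False: simplifies to ¬((¬busy ∨ (¬((busy ↔ rain)) ↔ ((rain → busy) ∧ ¬rain)))).
      busy = True: simplifies to ¬((¬rain ↔ ¬rain)).
        rain = True: this becomes ¬((False ↔ False)) = False.
        rain = False: this becomes ¬((True ↔ True)) = False.
      busy = False: this becomes ¬((True ∨ (¬(¬rain) ↔ (¬rain ∧ ¬rain)))) = False.
So the whole conjunction is unsatisfiable.

Unsatisfiable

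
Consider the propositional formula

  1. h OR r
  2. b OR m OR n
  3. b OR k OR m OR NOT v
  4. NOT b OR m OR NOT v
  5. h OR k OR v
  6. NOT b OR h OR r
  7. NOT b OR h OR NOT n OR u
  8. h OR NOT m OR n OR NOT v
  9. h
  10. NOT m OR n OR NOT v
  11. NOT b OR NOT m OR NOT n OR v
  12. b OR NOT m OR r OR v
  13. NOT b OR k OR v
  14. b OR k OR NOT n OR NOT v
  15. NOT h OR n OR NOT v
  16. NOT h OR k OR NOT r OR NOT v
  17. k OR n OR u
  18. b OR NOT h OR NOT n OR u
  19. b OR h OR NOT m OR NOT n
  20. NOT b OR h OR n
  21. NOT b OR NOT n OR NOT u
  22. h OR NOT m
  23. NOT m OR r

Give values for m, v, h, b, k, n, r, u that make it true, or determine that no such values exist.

m=F, v=T, h=T, b=F, k=T, n=T, r=F, u=T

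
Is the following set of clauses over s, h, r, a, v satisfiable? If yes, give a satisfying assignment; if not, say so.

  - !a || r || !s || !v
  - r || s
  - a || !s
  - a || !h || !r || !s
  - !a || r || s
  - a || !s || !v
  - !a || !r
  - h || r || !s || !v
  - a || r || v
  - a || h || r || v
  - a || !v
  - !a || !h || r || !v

s = True, h = True, r = False, a = True, v = False

Set s = True.
  then (a || !s) forces a = True.
  then (!a || !r) forces r = False.
  then (!a || r || !s || !v) forces v = False.
Set h = True.
All clauses satisfied.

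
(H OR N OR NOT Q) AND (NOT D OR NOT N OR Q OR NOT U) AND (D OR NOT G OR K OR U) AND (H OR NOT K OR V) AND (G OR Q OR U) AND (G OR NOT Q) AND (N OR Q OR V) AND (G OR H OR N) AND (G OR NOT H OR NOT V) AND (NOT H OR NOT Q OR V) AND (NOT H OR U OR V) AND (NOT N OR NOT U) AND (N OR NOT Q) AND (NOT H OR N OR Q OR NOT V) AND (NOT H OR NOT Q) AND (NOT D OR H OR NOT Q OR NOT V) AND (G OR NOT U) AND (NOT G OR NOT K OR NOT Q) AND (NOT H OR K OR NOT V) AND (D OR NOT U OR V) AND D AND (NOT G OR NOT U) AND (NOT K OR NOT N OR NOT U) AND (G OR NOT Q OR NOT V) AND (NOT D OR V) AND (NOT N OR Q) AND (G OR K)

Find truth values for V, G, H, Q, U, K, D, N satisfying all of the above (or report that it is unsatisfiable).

V=T, G=T, H=F, Q=F, U=F, K=T, D=T, N=F

Unit clause (D) forces D = True.
In (NOT D OR V) only V is left, so V = True.
Try G = False:
  (G OR NOT Q) forces Q = False.
  (G OR Q OR U) forces U = True.
  clause (G OR NOT U) is falsified — backtrack.
So G = True.
  then (NOT G OR NOT U) forces U = False.
Set H = False.
  then (NOT D OR H OR NOT Q OR NOT V) forces Q = False.
  then (NOT N OR Q) forces N = False.
Set K = True.
All clauses satisfied.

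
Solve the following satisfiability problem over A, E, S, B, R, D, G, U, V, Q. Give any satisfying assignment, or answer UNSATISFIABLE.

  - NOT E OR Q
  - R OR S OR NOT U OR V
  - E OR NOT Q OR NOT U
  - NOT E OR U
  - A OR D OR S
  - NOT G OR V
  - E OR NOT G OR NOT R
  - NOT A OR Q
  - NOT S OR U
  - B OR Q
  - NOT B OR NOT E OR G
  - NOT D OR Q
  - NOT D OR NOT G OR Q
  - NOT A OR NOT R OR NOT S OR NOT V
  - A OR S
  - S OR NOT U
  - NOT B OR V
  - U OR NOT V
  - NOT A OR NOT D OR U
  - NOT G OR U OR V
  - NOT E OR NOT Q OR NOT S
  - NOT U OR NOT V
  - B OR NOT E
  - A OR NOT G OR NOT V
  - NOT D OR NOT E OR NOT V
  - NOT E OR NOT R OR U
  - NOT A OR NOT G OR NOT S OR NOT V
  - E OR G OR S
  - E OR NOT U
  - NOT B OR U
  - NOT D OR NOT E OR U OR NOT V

UNSATISFIABLE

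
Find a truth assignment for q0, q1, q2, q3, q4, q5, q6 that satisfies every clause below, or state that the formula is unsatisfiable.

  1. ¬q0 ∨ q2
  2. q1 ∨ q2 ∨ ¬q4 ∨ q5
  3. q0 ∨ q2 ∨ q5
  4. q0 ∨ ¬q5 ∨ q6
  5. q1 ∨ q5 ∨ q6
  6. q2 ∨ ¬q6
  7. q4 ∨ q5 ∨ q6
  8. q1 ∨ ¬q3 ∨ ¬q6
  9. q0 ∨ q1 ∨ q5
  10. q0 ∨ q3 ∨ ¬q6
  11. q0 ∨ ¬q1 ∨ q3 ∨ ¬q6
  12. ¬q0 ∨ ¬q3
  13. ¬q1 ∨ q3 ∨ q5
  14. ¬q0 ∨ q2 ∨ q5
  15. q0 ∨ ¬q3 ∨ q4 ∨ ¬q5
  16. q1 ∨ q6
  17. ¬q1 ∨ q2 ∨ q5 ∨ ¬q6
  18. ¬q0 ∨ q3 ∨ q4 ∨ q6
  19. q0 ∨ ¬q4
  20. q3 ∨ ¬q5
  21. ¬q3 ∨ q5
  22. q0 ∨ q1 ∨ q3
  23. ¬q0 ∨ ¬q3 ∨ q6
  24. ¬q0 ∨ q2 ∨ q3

Set q0 = True.
  then (¬q0 ∨ q2) forces q2 = True.
  then (¬q0 ∨ ¬q3) forces q3 = False.
  then (q3 ∨ ¬q5) forces q5 = False.
  then (¬q1 ∨ q3 ∨ q5) forces q1 = False.
  then (q1 ∨ q6) forces q6 = True.
Set q4 = False.
All clauses satisfied.

q0 = True, q1 = False, q2 = True, q3 = False, q4 = False, q5 = False, q6 = True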